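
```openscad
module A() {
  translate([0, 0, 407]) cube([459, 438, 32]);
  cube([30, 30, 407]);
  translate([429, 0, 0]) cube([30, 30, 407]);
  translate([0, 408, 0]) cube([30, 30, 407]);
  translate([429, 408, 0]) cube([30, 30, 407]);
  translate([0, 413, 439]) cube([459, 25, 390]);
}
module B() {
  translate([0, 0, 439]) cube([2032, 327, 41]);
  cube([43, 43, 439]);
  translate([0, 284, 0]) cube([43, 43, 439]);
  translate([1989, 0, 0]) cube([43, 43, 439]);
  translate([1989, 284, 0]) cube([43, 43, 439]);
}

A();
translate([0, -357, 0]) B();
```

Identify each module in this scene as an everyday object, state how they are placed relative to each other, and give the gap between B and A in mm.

The bench's nearest face is 30 mm from the chair's −y face.

A is a chair. B is a bench. The bench is on the floor beside the chair on its −y side. The gap between the bench and the chair is 30 mm.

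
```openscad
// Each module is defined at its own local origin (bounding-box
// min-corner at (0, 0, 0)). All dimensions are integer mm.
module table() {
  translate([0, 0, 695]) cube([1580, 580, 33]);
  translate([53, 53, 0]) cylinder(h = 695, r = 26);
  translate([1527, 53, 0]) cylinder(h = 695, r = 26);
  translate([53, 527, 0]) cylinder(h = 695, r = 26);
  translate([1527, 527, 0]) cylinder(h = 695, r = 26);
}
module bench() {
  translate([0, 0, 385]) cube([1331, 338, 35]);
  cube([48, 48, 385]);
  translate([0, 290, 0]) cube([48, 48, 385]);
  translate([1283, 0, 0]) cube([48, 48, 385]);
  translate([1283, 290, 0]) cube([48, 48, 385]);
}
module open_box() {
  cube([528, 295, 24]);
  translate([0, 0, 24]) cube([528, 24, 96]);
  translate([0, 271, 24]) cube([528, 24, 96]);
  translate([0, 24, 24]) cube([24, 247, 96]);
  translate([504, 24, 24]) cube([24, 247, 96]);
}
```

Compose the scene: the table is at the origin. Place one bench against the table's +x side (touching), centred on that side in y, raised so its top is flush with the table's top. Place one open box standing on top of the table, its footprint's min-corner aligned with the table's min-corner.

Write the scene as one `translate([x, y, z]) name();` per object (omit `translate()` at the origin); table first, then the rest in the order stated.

table();
translate([1580, 121, 308]) bench();
translate([0, 0, 728]) open_box();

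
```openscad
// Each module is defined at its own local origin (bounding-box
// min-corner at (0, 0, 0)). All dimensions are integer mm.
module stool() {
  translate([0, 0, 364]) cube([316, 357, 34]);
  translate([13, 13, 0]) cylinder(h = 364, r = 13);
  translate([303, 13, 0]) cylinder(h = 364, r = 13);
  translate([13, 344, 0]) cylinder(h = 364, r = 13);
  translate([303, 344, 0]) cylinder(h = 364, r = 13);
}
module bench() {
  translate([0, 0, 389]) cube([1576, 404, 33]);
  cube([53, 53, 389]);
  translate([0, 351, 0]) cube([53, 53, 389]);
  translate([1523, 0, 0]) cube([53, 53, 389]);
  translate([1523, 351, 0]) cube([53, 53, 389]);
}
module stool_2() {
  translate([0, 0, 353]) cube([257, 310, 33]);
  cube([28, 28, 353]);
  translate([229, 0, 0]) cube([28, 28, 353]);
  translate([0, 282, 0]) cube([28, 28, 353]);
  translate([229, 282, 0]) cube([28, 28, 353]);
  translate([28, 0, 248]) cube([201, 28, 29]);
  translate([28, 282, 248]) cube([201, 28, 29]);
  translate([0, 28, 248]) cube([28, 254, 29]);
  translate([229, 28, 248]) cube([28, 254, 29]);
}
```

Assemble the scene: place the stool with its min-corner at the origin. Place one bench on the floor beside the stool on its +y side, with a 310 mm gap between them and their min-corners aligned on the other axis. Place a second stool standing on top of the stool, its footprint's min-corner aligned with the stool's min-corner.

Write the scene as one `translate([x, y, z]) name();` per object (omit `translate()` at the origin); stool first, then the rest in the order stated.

stool();
translate([0, 667, 0]) bench();
translate([0, 0, 398]) stool_2();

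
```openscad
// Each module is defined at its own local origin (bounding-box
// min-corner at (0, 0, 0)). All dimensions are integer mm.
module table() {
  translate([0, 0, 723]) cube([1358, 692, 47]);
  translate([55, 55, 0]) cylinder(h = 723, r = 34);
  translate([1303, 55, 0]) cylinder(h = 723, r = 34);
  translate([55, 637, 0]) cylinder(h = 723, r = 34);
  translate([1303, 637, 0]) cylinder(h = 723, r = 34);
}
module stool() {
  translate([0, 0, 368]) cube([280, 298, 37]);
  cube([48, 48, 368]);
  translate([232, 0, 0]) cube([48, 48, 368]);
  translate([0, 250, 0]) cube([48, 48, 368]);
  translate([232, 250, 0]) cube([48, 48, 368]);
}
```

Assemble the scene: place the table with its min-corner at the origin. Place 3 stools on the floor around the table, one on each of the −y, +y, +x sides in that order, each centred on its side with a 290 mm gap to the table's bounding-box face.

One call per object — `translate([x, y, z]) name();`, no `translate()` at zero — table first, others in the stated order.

table();
translate([539, -588, 0]) stool();
translate([539, 982, 0]) stool();
translate([1648, 197, 0]) stool();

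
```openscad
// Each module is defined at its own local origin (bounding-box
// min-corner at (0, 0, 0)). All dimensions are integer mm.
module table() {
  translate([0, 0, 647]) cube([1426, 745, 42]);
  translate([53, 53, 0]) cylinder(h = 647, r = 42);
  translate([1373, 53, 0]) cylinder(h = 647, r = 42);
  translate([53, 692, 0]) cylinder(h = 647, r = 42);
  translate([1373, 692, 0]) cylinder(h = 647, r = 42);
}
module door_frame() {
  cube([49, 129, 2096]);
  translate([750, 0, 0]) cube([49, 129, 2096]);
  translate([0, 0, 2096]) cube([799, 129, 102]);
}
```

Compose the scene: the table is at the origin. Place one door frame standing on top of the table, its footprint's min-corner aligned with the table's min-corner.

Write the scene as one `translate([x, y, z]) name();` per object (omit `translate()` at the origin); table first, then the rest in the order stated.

table();
translate([0, 0, 689]) door_frame();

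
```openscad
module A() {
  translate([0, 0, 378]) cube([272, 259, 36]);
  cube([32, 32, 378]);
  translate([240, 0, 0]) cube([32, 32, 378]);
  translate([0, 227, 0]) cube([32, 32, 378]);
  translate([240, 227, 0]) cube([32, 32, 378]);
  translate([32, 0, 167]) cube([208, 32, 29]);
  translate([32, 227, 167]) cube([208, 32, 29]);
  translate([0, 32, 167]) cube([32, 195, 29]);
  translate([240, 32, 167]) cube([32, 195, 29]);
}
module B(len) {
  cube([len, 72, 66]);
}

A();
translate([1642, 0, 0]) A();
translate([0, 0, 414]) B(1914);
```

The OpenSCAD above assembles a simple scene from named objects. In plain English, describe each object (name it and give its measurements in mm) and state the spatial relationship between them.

A is a four-legged stool. The seat is a 272×259×36 mm slab whose top surface is at z = 414 mm; four square legs, each 32×32 mm in cross-section, run from the floor (z = 0) to the underside of the seat, each flush with a corner of the seat. Four stretchers, 32 mm wide and 29 mm tall, connect adjacent legs with their undersides at z = 167 mm, each running between the inner faces of the legs it joins and aligned with the legs' outer faces on the other axis.

B is a rectangular beam 1914 mm long (x), 72 mm deep (y), 66 mm thick (z).

The beam spans the tops of two stools placed 1370 mm apart, resting at z = 414 mm.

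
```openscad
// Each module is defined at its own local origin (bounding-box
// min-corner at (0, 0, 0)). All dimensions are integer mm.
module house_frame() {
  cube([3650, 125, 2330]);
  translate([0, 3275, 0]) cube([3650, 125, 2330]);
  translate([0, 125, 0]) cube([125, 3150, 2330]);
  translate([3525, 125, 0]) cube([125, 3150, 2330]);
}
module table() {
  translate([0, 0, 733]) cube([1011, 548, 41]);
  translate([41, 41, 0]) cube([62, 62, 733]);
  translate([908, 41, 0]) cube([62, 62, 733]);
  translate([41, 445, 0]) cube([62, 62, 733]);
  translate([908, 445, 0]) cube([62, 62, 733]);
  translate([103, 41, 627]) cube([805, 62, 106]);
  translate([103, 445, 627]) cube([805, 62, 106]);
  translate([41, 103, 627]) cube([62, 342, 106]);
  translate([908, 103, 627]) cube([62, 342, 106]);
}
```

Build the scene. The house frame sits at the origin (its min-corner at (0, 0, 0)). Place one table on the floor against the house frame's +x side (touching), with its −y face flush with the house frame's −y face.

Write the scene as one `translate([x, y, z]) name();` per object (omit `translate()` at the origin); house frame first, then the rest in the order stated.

house_frame();
translate([3650, 0, 0]) table();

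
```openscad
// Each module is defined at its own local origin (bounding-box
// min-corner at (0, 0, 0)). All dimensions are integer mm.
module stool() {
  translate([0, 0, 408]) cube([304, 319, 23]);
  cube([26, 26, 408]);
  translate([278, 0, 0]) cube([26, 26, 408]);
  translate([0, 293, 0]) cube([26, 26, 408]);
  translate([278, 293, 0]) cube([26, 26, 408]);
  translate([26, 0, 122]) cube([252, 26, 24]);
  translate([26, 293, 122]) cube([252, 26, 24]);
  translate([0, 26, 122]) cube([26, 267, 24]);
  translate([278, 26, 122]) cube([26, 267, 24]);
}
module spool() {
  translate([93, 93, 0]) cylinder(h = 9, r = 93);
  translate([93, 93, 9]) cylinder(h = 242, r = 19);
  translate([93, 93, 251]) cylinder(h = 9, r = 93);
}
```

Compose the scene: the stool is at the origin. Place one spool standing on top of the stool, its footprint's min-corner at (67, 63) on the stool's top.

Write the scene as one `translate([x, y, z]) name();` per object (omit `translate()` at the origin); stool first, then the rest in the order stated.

stool();
translate([67, 63, 431]) spool();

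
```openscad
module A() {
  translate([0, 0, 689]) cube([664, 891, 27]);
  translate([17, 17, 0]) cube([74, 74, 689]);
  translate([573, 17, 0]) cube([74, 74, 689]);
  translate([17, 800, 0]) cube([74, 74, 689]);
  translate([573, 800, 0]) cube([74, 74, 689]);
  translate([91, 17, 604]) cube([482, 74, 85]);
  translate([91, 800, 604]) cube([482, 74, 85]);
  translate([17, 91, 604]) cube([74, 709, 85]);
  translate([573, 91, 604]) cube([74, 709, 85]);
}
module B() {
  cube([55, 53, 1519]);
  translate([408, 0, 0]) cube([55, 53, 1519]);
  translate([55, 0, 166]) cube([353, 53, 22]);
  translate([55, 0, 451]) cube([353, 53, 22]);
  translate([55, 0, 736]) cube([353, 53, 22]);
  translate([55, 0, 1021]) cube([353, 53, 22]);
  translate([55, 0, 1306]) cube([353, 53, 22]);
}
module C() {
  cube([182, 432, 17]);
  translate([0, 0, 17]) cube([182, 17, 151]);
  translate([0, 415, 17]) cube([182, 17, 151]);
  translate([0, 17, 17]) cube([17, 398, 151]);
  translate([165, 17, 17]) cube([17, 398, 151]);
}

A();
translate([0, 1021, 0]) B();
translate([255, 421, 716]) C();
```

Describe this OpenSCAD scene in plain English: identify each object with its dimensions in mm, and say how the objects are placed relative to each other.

A is a rectangular dining table. The top is 664×891×27 mm with its upper surface at z = 716 mm. It stands on four 74×74 mm square legs, each inset 17 mm from the nearest pair of top edges, running from the floor to the underside of the top. Four apron rails, 74 mm thick and 85 mm tall, run between adjacent legs with their top edges flush with the underside of the top and their outer faces flush with the legs' outer faces.

B is a straight ladder. Two 55×53 mm vertical rails, 1519 mm tall, stand 463 mm apart (outside-to-outside) with their front faces coplanar on the −y side. 5 rungs, each 53 mm deep and 22 mm tall, span between the inner faces of the rails, front faces flush with the rails. The lowest rung's underside is at z = 166 mm and rungs are spaced 285 mm apart (underside to underside).

C is an open-topped rectangular box: outside dimensions 182×432×168 mm, with a uniform wall and base thickness of 17 mm. The base is a full 182×432 slab on the floor; four walls sit on top of the base. The front and back walls (the −y and +y sides) span the full width; the two side walls fit between them.

The ladder is on the floor beside the table on its +y side. The open box is on top of the table.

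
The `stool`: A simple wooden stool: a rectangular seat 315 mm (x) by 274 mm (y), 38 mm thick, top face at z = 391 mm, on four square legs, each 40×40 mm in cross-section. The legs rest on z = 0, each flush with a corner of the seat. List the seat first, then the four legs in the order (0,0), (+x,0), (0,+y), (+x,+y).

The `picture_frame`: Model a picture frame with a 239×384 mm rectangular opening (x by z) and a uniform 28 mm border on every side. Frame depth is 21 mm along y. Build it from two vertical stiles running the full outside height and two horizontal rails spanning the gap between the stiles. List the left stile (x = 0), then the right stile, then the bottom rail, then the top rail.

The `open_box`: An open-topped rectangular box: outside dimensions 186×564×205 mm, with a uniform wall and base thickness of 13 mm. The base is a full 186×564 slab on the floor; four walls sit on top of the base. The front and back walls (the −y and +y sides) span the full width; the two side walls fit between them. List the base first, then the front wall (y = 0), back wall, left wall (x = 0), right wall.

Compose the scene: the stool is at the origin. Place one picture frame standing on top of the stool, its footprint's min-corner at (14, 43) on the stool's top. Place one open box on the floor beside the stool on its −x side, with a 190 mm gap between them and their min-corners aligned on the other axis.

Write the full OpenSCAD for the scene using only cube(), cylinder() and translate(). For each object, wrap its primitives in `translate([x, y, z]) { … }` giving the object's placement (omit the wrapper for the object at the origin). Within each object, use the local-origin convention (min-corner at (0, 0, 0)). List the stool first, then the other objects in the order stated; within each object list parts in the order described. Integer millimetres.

translate([0, 0, 353]) cube([315, 274, 38]);
cube([40, 40, 353]);
translate([275, 0, 0]) cube([40, 40, 353]);
translate([0, 234, 0]) cube([40, 40, 353]);
translate([275, 234, 0]) cube([40, 40, 353]);
translate([14, 43, 391]) {
  cube([28, 21, 440]);
  translate([267, 0, 0]) cube([28, 21, 440]);
  translate([28, 0, 0]) cube([239, 21, 28]);
  translate([28, 0, 412]) cube([239, 21, 28]);
}
translate([-376, 0, 0]) {
  cube([186, 564, 13]);
  translate([0, 0, 13]) cube([186, 13, 192]);
  translate([0, 551, 13]) cube([186, 13, 192]);
  translate([0, 13, 13]) cube([13, 538, 192]);
  translate([173, 13, 13]) cube([13, 538, 192]);
}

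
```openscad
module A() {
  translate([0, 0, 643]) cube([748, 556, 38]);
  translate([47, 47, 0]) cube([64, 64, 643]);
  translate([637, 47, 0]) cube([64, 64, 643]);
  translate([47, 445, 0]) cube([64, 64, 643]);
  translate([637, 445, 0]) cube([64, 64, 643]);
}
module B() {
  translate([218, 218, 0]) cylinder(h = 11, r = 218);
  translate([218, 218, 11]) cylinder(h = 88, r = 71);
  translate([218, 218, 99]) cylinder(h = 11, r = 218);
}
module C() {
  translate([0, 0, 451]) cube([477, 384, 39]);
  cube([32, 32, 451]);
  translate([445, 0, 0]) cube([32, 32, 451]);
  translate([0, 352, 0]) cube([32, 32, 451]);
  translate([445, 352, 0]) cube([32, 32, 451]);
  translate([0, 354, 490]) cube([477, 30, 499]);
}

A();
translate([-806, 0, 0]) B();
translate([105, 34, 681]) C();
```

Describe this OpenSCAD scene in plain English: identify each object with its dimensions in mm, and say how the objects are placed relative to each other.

A is a table: top 748 mm (x) × 556 mm (y), 38 mm thick, upper face at z = 681 mm, on four 64×64 mm square legs, each inset 47 mm from the nearest pair of top edges, running from z = 0 to the bottom of the top.

B is a spool: two coaxial disc flanges of radius 218 mm and thickness 11 mm, joined by a core cylinder of radius 71 mm and height 88 mm. The lower flange rests on z = 0 and the three cylinders share a vertical axis.

C is a chair: 477×384 mm seat, 39 mm thick, top at z = 490 mm, on four 32 mm square corner legs flush with the seat edges. A 30 mm thick backrest slab spans the full seat width, extending 499 mm above the seat top, its back face flush with the seat's +y edge.

The spool is on the floor beside the table on its −x side. The chair is on top of the table.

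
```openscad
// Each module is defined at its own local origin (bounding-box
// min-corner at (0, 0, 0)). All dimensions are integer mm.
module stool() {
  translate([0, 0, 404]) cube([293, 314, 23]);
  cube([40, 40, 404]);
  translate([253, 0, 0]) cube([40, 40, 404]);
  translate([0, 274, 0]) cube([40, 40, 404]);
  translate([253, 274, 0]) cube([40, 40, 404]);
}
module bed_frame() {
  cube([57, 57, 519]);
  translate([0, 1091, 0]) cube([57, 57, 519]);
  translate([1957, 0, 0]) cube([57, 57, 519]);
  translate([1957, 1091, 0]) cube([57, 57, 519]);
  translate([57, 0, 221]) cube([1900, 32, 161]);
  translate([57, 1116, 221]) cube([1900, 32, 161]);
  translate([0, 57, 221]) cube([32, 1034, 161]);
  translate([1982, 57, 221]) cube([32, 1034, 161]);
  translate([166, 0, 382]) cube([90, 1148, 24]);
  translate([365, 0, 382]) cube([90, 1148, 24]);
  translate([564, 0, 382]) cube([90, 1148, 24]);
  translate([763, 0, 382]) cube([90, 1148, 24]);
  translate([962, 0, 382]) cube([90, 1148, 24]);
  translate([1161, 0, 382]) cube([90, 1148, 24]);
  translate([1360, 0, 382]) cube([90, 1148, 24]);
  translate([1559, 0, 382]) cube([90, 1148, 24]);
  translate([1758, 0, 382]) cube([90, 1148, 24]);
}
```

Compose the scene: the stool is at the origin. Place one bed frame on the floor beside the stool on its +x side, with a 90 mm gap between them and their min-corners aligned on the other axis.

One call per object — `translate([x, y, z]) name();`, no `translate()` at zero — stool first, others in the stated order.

stool();
translate([383, 0, 0]) bed_frame();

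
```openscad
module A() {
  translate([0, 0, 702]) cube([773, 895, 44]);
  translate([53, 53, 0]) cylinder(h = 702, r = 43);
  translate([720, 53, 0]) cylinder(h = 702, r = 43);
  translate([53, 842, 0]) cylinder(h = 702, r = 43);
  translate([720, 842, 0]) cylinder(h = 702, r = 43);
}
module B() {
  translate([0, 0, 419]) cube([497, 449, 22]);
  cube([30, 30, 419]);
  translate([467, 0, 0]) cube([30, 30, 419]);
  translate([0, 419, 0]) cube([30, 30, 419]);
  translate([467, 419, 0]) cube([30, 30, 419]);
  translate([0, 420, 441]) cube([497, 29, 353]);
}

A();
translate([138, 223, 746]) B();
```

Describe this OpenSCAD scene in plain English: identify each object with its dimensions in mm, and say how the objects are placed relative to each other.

A is a table with a 773×895 mm rectangular top, 44 mm thick, top surface at z = 746 mm, supported by four round legs of 86 mm diameter, each leg's bounding box inset 10 mm from the nearest pair of top edges, running from the floor.

B is a chair: 497×449 mm seat, 22 mm thick, top at z = 441 mm, on four 30 mm square corner legs flush with the seat edges. A 29 mm thick backrest slab spans the full seat width, extending 353 mm above the seat top, its back face flush with the seat's +y edge.

The chair is on top of the table, centred.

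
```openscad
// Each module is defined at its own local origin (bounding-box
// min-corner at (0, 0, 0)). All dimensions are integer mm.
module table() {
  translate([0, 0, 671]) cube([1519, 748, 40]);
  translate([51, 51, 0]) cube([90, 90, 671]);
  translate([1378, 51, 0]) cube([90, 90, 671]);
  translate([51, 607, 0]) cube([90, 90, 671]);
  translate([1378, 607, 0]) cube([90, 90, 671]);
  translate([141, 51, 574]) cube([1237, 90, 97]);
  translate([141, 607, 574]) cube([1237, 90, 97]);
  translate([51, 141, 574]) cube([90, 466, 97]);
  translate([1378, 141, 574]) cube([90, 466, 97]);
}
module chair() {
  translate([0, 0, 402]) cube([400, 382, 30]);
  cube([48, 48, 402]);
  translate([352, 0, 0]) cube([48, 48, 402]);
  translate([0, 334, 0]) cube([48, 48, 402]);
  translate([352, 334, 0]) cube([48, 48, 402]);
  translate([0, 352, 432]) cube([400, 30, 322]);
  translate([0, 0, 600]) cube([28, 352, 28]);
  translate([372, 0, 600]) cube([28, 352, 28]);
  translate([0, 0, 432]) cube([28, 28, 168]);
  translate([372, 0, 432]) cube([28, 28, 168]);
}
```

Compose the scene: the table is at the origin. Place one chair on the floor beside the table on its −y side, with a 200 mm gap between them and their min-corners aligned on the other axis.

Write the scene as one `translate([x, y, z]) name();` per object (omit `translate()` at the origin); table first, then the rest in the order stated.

table();
translate([0, -582, 0]) chair();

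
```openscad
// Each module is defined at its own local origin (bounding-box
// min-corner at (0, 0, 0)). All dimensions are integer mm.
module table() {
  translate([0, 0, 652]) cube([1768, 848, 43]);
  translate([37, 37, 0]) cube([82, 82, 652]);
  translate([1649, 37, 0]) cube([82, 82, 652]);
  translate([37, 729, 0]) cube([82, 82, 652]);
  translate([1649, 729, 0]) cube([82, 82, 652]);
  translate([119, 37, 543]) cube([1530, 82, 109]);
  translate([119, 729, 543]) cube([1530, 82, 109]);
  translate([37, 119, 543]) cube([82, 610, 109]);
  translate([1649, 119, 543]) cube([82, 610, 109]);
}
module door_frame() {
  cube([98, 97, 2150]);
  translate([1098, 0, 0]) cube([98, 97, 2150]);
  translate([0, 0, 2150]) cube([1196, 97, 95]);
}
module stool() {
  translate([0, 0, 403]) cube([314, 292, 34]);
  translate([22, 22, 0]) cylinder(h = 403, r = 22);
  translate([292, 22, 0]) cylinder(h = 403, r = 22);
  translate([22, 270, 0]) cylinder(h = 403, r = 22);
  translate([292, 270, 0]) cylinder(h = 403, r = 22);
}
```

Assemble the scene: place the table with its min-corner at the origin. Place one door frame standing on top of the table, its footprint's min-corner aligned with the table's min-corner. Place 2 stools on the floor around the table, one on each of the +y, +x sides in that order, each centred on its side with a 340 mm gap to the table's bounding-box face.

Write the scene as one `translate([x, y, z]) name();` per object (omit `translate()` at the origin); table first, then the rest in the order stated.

table();
translate([0, 0, 695]) door_frame();
translate([727, 1188, 0]) stool();
translate([2108, 278, 0]) stool();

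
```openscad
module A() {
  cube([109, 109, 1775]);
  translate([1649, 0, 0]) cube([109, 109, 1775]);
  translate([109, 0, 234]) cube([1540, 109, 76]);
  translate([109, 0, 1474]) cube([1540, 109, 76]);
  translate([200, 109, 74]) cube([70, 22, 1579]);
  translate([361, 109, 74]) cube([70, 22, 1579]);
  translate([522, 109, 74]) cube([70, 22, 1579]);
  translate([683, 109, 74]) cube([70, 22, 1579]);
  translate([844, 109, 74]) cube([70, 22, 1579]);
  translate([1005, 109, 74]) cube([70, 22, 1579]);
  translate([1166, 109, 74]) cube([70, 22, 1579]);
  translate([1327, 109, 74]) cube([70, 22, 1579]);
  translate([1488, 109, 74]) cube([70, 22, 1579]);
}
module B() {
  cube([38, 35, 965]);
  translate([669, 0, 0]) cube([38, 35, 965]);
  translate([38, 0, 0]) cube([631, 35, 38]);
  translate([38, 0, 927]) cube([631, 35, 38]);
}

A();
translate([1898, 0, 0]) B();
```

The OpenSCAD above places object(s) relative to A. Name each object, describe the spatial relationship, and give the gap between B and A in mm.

A is a fence section. B is a picture frame. The picture frame is on the floor beside the fence section on its +x side. The gap between the picture frame and the fence section is 140 mm.

The picture frame's nearest face is 140 mm from the fence section's +x face.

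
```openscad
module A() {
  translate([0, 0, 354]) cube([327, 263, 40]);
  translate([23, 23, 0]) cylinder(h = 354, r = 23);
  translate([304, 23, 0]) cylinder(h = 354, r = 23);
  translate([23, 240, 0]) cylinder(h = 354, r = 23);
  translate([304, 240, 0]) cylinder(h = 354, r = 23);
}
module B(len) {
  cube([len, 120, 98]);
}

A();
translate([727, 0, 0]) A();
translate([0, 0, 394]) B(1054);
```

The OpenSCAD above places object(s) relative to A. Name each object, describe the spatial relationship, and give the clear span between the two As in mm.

Second stool starts at x = 727; first ends at x = 327; clear span = 727 − 327 = 400 mm.

A is a stool. B is a beam. A beam spans the tops of two stools. The clear span between the two stools is 400 mm.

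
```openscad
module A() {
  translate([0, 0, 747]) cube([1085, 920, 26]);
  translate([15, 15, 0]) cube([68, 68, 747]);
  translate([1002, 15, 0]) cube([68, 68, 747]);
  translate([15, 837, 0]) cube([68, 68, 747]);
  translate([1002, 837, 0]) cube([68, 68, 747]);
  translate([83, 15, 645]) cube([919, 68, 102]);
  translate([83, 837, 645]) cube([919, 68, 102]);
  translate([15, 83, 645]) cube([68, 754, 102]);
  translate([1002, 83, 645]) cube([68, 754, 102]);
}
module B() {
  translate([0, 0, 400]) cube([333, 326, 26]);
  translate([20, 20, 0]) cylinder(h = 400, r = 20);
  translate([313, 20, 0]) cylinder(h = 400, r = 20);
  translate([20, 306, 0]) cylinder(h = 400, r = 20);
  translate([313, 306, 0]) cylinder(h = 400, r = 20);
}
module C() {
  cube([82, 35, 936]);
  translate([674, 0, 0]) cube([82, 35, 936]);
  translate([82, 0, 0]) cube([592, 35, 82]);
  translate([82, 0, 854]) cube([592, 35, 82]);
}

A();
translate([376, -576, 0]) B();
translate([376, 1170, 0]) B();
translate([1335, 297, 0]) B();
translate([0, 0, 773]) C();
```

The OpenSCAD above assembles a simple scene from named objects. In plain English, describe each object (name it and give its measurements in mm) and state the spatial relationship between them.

A is a table with a 1085×920 mm rectangular top, 26 mm thick, top surface at z = 773 mm, supported by four 68×68 mm square legs, each inset 15 mm from the nearest pair of top edges, running from the floor. Four apron rails, 68 mm thick and 102 mm tall, run between adjacent legs with their top edges flush with the underside of the top and their outer faces flush with the legs' outer faces.

B is a four-legged stool. The seat is a 333×326×26 mm slab whose top surface is at z = 426 mm; four round legs, each 40 mm in diameter, run from the floor (z = 0) to the underside of the seat, each leg's axis is inset half a diameter from the nearest pair of seat edges (so the leg's bounding box is flush with the corner).

C is a picture frame with a 592×772 mm rectangular opening (x by z) and a uniform 82 mm border on every side. Frame depth is 35 mm along y. It is built from two vertical stiles running the full outside height and two horizontal rails spanning the gap between the stiles.

Three stools sit around the table at the −y, +y, +x sides. The picture frame is on top of the table.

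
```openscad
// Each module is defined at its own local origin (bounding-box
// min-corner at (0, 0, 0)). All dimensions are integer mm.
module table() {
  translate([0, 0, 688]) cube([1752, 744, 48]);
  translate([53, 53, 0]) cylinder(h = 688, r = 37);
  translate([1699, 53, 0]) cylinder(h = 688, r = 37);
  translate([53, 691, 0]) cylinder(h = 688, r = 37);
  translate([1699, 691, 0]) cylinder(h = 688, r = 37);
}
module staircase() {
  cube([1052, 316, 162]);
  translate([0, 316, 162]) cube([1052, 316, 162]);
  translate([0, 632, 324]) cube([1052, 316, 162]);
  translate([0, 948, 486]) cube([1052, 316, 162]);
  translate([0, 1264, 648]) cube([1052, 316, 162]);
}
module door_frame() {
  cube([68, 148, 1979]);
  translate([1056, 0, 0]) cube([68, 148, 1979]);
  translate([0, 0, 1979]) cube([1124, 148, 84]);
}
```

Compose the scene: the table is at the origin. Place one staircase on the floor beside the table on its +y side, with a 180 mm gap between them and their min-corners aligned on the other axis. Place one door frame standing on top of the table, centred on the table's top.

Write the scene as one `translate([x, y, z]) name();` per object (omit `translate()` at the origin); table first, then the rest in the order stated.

table();
translate([0, 924, 0]) staircase();
translate([314, 298, 736]) door_frame();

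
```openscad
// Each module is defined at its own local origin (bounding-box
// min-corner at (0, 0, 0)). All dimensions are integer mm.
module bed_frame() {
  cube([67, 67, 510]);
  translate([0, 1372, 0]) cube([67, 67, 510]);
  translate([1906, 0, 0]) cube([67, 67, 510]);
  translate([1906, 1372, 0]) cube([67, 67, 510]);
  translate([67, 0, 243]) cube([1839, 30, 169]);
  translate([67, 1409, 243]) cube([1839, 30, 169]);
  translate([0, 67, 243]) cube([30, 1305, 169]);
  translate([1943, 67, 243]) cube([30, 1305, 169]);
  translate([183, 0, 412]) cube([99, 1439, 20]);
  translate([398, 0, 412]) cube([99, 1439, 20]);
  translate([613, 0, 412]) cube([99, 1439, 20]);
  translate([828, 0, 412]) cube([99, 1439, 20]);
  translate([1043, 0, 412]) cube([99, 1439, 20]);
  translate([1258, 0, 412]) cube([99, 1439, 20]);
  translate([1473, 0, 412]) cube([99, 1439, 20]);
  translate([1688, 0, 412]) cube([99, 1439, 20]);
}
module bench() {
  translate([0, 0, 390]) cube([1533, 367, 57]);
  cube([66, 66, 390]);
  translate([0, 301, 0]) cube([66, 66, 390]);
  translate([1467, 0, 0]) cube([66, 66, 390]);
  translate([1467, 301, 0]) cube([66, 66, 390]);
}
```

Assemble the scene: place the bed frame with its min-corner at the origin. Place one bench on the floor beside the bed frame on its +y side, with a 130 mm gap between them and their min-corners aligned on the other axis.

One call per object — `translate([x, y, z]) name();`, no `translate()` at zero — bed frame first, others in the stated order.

bed_frame();
translate([0, 1569, 0]) bench();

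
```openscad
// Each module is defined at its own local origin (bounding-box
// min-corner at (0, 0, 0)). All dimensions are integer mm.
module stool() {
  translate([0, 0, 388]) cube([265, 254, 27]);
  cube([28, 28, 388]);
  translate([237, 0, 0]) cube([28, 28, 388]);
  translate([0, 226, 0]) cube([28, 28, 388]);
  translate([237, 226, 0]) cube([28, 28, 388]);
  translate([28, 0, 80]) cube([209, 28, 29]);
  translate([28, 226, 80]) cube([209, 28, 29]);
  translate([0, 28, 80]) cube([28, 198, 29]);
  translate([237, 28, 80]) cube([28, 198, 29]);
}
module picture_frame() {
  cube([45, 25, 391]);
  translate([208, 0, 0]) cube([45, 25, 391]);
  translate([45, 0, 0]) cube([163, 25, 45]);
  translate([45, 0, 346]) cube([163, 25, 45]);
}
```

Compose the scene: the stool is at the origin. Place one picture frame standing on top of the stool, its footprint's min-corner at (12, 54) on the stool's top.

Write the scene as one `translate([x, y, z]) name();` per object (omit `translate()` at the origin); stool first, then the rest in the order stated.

stool();
translate([12, 54, 415]) picture_frame();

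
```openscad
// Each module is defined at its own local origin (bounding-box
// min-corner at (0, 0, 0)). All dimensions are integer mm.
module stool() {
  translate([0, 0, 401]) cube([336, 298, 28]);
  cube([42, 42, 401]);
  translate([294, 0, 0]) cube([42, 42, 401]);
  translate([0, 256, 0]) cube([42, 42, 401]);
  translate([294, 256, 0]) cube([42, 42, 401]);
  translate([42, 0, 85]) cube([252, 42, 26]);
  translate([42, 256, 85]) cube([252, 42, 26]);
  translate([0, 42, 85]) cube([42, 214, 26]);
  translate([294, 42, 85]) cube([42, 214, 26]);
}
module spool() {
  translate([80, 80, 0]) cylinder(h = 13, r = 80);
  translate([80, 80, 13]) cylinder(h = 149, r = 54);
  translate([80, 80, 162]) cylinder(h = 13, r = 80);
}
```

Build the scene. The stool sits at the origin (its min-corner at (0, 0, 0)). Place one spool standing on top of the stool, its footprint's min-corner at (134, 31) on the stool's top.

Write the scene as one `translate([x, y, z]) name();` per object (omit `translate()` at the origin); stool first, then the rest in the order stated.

stool();
translate([134, 31, 429]) spool();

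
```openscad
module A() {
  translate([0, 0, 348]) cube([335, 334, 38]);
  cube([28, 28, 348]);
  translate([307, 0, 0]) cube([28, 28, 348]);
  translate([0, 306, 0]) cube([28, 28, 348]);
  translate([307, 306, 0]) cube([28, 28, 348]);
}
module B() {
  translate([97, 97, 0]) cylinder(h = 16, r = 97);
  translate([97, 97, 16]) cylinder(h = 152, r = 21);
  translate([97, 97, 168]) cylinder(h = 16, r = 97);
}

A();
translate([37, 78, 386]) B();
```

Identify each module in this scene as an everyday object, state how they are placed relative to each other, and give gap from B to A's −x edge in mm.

A is a stool. B is a spool. The spool is on top of the stool. The gap from the spool to the stool's −x edge is 37 mm.

The spool's min-x is at 37; the stool's min-x is 0; gap = 37 mm.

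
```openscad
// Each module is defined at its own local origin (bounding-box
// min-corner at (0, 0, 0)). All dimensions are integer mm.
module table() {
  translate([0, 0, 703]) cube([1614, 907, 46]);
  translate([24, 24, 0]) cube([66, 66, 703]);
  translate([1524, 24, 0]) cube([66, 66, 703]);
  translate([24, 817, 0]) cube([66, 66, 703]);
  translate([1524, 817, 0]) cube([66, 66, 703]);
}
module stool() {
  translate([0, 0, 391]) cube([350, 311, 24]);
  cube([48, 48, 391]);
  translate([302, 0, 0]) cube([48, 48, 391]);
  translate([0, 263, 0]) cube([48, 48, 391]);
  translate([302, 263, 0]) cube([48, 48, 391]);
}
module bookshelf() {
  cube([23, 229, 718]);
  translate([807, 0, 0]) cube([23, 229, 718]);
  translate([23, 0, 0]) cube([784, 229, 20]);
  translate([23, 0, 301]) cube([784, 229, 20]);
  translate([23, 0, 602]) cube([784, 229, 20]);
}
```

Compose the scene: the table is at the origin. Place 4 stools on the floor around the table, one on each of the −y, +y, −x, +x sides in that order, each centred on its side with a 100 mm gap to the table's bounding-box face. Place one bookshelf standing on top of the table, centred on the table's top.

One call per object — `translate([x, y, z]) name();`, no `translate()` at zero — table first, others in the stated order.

table();
translate([632, -411, 0]) stool();
translate([632, 1007, 0]) stool();
translate([-450, 298, 0]) stool();
translate([1714, 298, 0]) stool();
translate([392, 339, 749]) bookshelf();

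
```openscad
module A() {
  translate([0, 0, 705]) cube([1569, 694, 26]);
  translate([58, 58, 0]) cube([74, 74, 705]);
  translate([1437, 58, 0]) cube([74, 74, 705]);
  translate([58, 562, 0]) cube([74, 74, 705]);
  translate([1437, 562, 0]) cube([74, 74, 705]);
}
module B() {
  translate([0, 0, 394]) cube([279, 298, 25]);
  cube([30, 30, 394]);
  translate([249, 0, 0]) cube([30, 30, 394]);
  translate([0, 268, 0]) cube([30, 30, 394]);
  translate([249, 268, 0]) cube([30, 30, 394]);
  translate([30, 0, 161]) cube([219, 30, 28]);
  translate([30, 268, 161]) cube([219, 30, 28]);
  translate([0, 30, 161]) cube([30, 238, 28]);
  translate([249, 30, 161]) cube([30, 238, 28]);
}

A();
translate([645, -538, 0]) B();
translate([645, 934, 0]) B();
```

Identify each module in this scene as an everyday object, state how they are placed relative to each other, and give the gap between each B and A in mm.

Each stool's nearest face is 240 mm from the table's bounding box.

A is a table. B is a stool. Two stools sit around the table at the −y, +y sides. The gap between each stool and the table is 240 mm.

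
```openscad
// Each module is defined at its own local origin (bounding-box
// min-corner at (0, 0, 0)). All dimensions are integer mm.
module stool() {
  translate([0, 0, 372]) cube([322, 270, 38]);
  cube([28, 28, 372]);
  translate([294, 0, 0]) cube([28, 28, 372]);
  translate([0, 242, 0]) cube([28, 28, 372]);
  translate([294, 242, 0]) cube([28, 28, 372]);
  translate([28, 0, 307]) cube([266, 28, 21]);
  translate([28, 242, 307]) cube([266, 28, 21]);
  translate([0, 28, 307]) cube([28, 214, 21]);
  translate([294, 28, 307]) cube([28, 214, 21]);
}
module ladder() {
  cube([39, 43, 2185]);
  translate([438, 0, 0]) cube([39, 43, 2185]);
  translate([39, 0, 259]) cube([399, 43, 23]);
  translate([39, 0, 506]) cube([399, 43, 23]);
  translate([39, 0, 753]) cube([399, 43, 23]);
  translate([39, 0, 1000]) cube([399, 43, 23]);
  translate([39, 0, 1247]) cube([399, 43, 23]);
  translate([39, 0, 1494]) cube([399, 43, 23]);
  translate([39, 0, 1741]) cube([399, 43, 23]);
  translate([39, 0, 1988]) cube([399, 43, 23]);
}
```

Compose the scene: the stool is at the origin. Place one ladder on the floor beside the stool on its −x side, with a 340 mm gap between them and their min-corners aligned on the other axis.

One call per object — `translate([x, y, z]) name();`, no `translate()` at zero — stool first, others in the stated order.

stool();
translate([-817, 0, 0]) ladder();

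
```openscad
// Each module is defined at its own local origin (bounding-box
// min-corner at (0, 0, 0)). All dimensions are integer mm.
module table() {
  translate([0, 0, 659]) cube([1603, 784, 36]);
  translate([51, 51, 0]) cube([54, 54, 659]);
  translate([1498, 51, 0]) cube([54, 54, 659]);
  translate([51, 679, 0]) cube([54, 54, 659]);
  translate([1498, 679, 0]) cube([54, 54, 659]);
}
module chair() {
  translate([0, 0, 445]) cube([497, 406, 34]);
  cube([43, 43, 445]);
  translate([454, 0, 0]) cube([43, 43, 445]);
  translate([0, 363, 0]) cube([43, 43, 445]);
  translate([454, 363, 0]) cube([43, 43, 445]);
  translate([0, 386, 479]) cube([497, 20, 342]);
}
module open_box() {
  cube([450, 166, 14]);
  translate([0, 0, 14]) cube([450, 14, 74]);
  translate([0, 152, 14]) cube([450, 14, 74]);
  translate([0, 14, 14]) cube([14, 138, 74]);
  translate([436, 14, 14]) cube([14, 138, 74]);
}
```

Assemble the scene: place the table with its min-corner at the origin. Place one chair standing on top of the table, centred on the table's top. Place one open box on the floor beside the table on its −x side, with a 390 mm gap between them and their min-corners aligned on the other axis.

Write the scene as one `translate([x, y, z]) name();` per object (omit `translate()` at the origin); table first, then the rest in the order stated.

table();
translate([553, 189, 695]) chair();
translate([-840, 0, 0]) open_box();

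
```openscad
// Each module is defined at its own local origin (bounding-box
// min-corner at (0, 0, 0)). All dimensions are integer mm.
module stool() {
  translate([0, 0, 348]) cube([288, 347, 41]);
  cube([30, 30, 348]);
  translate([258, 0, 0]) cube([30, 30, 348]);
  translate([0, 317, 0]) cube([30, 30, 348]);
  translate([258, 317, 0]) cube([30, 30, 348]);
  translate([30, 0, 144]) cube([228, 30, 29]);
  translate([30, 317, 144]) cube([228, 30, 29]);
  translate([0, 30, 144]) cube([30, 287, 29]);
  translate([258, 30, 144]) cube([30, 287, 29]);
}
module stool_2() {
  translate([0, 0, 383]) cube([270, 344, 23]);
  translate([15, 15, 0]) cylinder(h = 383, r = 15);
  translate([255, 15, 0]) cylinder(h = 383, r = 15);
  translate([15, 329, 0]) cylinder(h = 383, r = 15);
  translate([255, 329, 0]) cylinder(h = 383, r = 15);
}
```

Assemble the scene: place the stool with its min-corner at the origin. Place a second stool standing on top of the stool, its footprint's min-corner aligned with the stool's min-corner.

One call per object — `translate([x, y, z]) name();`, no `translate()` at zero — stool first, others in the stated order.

stool();
translate([0, 0, 389]) stool_2();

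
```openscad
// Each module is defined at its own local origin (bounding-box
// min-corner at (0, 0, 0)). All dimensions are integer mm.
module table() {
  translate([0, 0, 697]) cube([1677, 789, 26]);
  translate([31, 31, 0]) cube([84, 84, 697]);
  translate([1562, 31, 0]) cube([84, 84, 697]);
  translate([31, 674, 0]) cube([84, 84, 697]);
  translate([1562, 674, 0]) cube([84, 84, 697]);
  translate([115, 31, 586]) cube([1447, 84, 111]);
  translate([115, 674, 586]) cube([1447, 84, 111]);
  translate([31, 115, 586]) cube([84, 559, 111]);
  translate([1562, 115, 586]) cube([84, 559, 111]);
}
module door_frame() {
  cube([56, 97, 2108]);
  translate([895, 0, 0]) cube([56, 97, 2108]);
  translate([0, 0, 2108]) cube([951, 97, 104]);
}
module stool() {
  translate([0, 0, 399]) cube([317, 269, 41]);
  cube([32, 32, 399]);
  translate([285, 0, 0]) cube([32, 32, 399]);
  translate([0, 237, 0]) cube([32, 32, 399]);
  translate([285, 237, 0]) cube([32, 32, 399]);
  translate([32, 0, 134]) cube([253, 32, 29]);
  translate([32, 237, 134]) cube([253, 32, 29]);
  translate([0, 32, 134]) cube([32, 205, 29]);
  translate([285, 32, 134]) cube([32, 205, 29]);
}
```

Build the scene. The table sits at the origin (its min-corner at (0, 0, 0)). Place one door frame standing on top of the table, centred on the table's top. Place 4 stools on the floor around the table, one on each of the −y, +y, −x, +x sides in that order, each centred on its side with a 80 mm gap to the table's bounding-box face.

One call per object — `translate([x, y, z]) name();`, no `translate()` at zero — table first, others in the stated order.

table();
translate([363, 346, 723]) door_frame();
translate([680, -349, 0]) stool();
translate([680, 869, 0]) stool();
translate([-397, 260, 0]) stool();
translate([1757, 260, 0]) stool();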